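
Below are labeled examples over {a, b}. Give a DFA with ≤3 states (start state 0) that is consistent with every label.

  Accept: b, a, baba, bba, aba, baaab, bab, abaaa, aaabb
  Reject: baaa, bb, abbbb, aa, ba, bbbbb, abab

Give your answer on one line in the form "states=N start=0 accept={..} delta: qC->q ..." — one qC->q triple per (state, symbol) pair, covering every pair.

states=3 start=0 accept={0,1} delta: 0a->1 0b->1 1a->2 1b->2 2a->1 2b->0

State merging on the prefix tree: take the shortest (then alphabetical) example prefix whose next move is undefined and point that move at state 0, else 1, else 2, ...; a target is out if some Accept/Reject pair would then sit in one state with the same input left (inseparable). If every existing state is out, open a new one.
a: 0a undefined. 0a->0: no, a/aa meet in 0. Open state 1: 0a->1.
b: 0b undefined. 0b->0: no, b/bb meet in 0. 0b->1: ok.
aa: 1a undefined. 1a->0: no, baba/baaa meet in 0. 1a->1: no, b/baaa meet in 1. Open state 2: 1a->2.
ab: 1b undefined. 1b->0: no, b/abbbb meet in 1. 1b->1: no, b/bb meet in 1. 1b->2: ok.
aaa: 2a undefined. 2a->0: no, b/baaa meet in 1. 2a->1: ok.
abb: 2b undefined. 2b->0: ok.
All examples now run through 3 states with every (state, symbol) defined. Accept strings end in {0,1}, Reject strings end in {2}; accept={0,1}.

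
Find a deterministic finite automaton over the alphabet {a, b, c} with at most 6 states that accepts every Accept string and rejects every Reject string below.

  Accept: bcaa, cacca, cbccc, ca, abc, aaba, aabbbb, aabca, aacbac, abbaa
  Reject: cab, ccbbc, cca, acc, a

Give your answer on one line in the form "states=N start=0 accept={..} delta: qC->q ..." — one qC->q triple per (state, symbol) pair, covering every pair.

Fold the examples into a partial DFA from state 0: repeatedly fix the first undefined (state, symbol) met by the shortest-then-alphabetical prefix, trying targets in increasing order and rejecting any under which an Accept and a Reject string meet in one state with the same remainder; add a state when all current targets are rejected. Accepting states are where Accept strings end.
a: 0a undefined. 0a->0: ok.
b: 0b undefined. 0b->0: no, aaba/a meet in 0. Open state 1: 0b->1.
c: 0c undefined. 0c->0: no, cacca/cca meet in 0. 0c->1: no, abc/acc meet in 1 with "c" left. Open state 2: 0c->2.
bc: 1c undefined. 1c->0: no, bcaa/a meet in 0. 1c->1: ok.
ca: 2a undefined. 2a->0: no, cacca/cca meet in 2 with "ca" left. 2a->1: ok.
cb: 2b undefined. 2b->0: ok.
cc: 2c undefined. 2c->0: ok.
abb: 1b undefined. 1b->0: no, cbccc/ccbbc meet in 2. 1b->1: no, ca/cab meet in 1. 1b->2: no, cbccc/cab meet in 2. Open state 3: 1b->3.
bca: 1a undefined. 1a->0: no, bcaa/cca meet in 0. 1a->1: ok.
abba: 3a undefined. 3a->0: no, abbaa/cca meet in 0. 3a->1: ok.
aabbb: 3b undefined. 3b->0: ok.
ccbbc: 3c undefined. 3c->0: ok.
All examples now run through 4 states with every (state, symbol) defined. Accept strings end in {1,2}, Reject strings end in {0,3}; accept={1,2}.

states=4 start=0 accept={1,2} delta: 0a->0 0b->1 0c->2 1a->1 1b->3 1c->1 2a->1 2b->0 2c->0 3a->1 3b->0 3c->0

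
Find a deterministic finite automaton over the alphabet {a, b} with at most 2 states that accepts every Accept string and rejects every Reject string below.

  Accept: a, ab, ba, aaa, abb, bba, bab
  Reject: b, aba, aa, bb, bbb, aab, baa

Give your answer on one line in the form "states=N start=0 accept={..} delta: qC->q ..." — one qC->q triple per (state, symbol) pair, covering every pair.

states=2 start=0 accept={1} delta: 0a->1 0b->0 1a->0 1b->1

Fold the examples into a partial DFA from state 0: repeatedly fix the first undefined (state, symbol) met by the shortest-then-alphabetical prefix, trying targets in increasing order and rejecting any under which an Accept and a Reject string meet in one state with the same remainder; add a state when all current targets are rejected. Accepting states are where Accept strings end.
a: 0a undefined. 0a->0: no, a/aa meet in 0. Open state 1: 0a->1.
b: 0b undefined. 0b->0: ok.
aa: 1a undefined. 1a->0: ok.
ab: 1b undefined. 1b->0: no, a/aba meet in 1. 1b->1: ok.
All examples now run through 2 states with every (state, symbol) defined. Accept strings end in {1}, Reject strings end in {0}; accept={1}.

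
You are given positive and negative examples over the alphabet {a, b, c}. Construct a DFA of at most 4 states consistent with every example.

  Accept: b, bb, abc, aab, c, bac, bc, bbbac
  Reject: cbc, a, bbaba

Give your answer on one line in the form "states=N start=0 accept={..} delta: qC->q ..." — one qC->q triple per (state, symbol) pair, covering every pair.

states=3 start=0 accept={1,2} delta: 0a->0 0b->1 0c->1 1a->0 1b->2 1c->1 2a->0 2b->0 2c->0

Fold the examples into a partial DFA from state 0: repeatedly fix the first undefined (state, symbol) met by the shortest-then-alphabetical prefix, trying targets in increasing order and rejecting any under which an Accept and a Reject string meet in one state with the same remainder; add a state when all current targets are rejected. Accepting states are where Accept strings end.
a: 0a undefined. 0a->0: ok.
b: 0b undefined. 0b->0: no, b/a meet in 0. Open state 1: 0b->1.
c: 0c undefined. 0c->0: no, abc/cbc meet in 1 with "c" left. 0c->1: ok.
ba: 1a undefined. 1a->0: ok.
bb: 1b undefined. 1b->0: no, b/cbc meet in 1. 1b->1: no, abc/cbc meet in 1 with "c" left. Open state 2: 1b->2.
bc: 1c undefined. 1c->0: no, abc/a meet in 0. 1c->1: ok.
bba: 2a undefined. 2a->0: ok.
bbb: 2b undefined. 2b->0: ok.
cbc: 2c undefined. 2c->0: ok.
All examples now run through 3 states with every (state, symbol) defined. Accept strings end in {1,2}, Reject strings end in {0}; accept={1,2}.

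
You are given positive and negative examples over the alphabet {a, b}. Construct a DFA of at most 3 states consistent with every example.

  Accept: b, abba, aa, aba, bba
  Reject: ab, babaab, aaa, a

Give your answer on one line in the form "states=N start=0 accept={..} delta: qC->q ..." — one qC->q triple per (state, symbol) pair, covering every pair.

Fold the examples into a partial DFA from state 0: repeatedly fix the first undefined (state, symbol) met by the shortest-then-alphabetical prefix, trying targets in increasing order and rejecting any under which an Accept and a Reject string meet in one state with the same remainder; add a state when all current targets are rejected. Accepting states are where Accept strings end.
a: 0a undefined. 0a->0: no, b/ab meet in 0 with "b" left. Open state 1: 0a->1.
b: 0b undefined. 0b->0: no, bba/a meet in 1. 0b->1: no, b/a meet in 1. Open state 2: 0b->2.
aa: 1a undefined. 1a->0: ok.
ab: 1b undefined. 1b->0: no, aa/ab meet in 0. 1b->1: ok.
ba: 2a undefined. 2a->0: ok.
bb: 2b undefined. 2b->0: no, bba/ab meet in 1. 2b->1: ok.
All examples now run through 3 states with every (state, symbol) defined. Accept strings end in {0,2}, Reject strings end in {1}; accept={0,2}.

states=3 start=0 accept={0,2} delta: 0a->1 0b->2 1a->0 1b->1 2a->0 2b->1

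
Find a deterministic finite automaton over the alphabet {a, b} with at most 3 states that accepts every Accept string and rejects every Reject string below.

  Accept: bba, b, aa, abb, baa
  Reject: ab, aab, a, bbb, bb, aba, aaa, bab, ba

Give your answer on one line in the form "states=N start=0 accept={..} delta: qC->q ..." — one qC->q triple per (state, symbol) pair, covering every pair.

states=3 start=0 accept={2} delta: 0a->1 0b->2 1a->2 1b->0 2a->1 2b->1

Grow the machine one transition at a time. Run the examples from 0; the earliest place one falls off (shortest prefix, ties alphabetical) gets sent to the lowest-numbered state that keeps every Accept/Reject pair distinguishable — a pair clashes when both reach the same state with identical unread suffix — and to a fresh state only if none does.
a: 0a undefined. 0a->0: no, b/ab meet in 0 with "b" left. Open state 1: 0a->1.
b: 0b undefined. 0b->0: no, bba/a meet in 1. 0b->1: no, bba/aba meet in 1 with "ba" left. Open state 2: 0b->2.
aa: 1a undefined. 1a->0: no, b/aab meet in 2. 1a->1: no, aa/a meet in 1. 1a->2: ok.
ab: 1b undefined. 1b->0: ok.
ba: 2a undefined. 2a->0: no, b/bab meet in 2. 2a->1: ok.
bb: 2b undefined. 2b->0: no, bba/a meet in 1. 2b->1: ok.
All examples now run through 3 states with every (state, symbol) defined. Accept strings end in {2}, Reject strings end in {0,1}; accept={2}.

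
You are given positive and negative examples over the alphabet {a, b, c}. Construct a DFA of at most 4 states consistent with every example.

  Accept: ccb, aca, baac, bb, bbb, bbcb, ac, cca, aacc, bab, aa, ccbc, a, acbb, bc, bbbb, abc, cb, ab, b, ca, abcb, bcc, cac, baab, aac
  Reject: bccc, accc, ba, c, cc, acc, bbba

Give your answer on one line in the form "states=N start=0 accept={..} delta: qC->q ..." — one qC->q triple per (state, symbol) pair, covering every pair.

Grow the machine one transition at a time. Run the examples from 0; the earliest place one falls off (shortest prefix, ties alphabetical) gets sent to the lowest-numbered state that keeps every Accept/Reject pair distinguishable — a pair clashes when both reach the same state with identical unread suffix — and to a fresh state only if none does.
a: 0a undefined. 0a->0: no, ac/c meet in 0 with "c" left. Open state 1: 0a->1.
b: 0b undefined. 0b->0: no, a/ba meet in 1. 0b->1: no, aa/ba meet in 1 with "a" left. Open state 2: 0b->2.
c: 0c undefined. 0c->0: ok.
aa: 1a undefined. 1a->0: no, aacc/c meet in 0. 1a->1: no, aacc/acc meet in 1 with "cc" left. 1a->2: ok.
ab: 1b undefined. 1b->0: no, abc/c meet in 0. 1b->1: ok.
ac: 1c undefined. 1c->0: no, ac/accc meet in 0. 1c->1: no, ac/accc meet in 1. 1c->2: no, aca/ba meet in 2 with "a" left. Open state 3: 1c->3.
ba: 2a undefined. 2a->0: ok.
bb: 2b undefined. 2b->0: no, bb/ba meet in 0. 2b->1: no, ccb/bbba meet in 2. 2b->2: ok.
bc: 2c undefined. 2c->0: no, aacc/bccc meet in 0. 2c->1: ok.
aca: 3a undefined. 3a->0: no, aca/ba meet in 0. 3a->1: ok.
acb: 3b undefined. 3b->0: no, abcb/ba meet in 0. 3b->1: ok.
acc: 3c undefined. 3c->0: ok.
All examples now run through 4 states with every (state, symbol) defined. Accept strings end in {1,2,3}, Reject strings end in {0}; accept={1,2,3}.

states=4 start=0 accept={1,2,3} delta: 0a->1 0b->2 0c->0 1a->2 1b->1 1c->3 2a->0 2b->2 2c->1 3a->1 3b->1 3c->0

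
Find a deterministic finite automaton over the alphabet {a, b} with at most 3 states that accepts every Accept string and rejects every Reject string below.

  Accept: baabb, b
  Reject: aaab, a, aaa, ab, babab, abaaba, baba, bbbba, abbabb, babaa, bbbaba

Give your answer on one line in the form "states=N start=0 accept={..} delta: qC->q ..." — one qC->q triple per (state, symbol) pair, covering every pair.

states=3 start=0 accept={0} delta: 0a->1 0b->0 1a->0 1b->2 2a->2 2b->2

Fold the examples into a partial DFA from state 0: repeatedly fix the first undefined (state, symbol) met by the shortest-then-alphabetical prefix, trying targets in increasing order and rejecting any under which an Accept and a Reject string meet in one state with the same remainder; add a state when all current targets are rejected. Accepting states are where Accept strings end.
a: 0a undefined. 0a->0: no, b/aaab meet in 0 with "b" left. Open state 1: 0a->1.
b: 0b undefined. 0b->0: ok.
aa: 1a undefined. 1a->0: ok.
ab: 1b undefined. 1b->0: no, baabb/aaab meet in 0. 1b->1: no, baabb/babab meet in 0. Open state 2: 1b->2.
aba: 2a undefined. 2a->0: no, baabb/babab meet in 0. 2a->1: no, baabb/babaa meet in 0. 2a->2: ok.
abb: 2b undefined. 2b->0: no, baabb/babab meet in 0. 2b->1: no, baabb/abaaba meet in 0. 2b->2: ok.
All examples now run through 3 states with every (state, symbol) defined. Accept strings end in {0}, Reject strings end in {1,2}; accept={0}.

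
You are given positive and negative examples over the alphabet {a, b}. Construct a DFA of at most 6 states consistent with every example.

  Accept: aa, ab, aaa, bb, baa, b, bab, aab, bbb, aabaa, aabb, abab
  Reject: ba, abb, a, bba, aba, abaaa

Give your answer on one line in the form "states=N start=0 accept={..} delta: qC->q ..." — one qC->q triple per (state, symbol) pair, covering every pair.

State merging on the prefix tree: take the shortest (then alphabetical) example prefix whose next move is undefined and point that move at state 0, else 1, else 2, ...; a target is out if some Accept/Reject pair would then sit in one state with the same input left (inseparable). If every existing state is out, open a new one.
a: 0a undefined. 0a->0: no, aa/a meet in 0. Open state 1: 0a->1.
b: 0b undefined. 0b->0: ok.
aa: 1a undefined. 1a->0: no, aaa/ba meet in 1. 1a->1: no, aa/ba meet in 1. Open state 2: 1a->2.
ab: 1b undefined. 1b->0: no, ab/abb meet in 0. 1b->1: no, aa/aba meet in 2. 1b->2: no, aaa/aba meet in 2 with "a" left. Open state 3: 1b->3.
aaa: 2a undefined. 2a->0: ok.
aab: 2b undefined. 2b->0: ok.
aba: 3a undefined. 3a->0: no, aa/abaaa meet in 2. 3a->1: no, aaa/abaaa meet in 0. 3a->2: no, aa/aba meet in 2. 3a->3: no, ab/aba meet in 3. Open state 4: 3a->4.
abb: 3b undefined. 3b->0: no, aaa/abb meet in 0. 3b->1: ok.
abaa: 4a undefined. 4a->0: ok.
abab: 4b undefined. 4b->0: ok.
All examples now run through 5 states with every (state, symbol) defined. Accept strings end in {0,2,3}, Reject strings end in {1,4}; accept={0,2,3}.

states=5 start=0 accept={0,2,3} delta: 0a->1 0b->0 1a->2 1b->3 2a->0 2b->0 3a->4 3b->1 4a->0 4b->0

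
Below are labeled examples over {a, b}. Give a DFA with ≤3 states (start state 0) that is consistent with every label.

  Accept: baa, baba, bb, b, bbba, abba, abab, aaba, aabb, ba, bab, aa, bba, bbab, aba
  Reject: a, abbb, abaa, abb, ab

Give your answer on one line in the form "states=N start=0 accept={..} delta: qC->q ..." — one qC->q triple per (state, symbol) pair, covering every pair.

states=3 start=0 accept={0,2} delta: 0a->1 0b->2 1a->0 1b->1 2a->2 2b->2

Fold the examples into a partial DFA from state 0: repeatedly fix the first undefined (state, symbol) met by the shortest-then-alphabetical prefix, trying targets in increasing order and rejecting any under which an Accept and a Reject string meet in one state with the same remainder; add a state when all current targets are rejected. Accepting states are where Accept strings end.
a: 0a undefined. 0a->0: no, baa/abaa meet in 0 with "baa" left. Open state 1: 0a->1.
b: 0b undefined. 0b->0: no, bbba/a meet in 1. 0b->1: no, bb/ab meet in 1 with "b" left. Open state 2: 0b->2.
aa: 1a undefined. 1a->0: ok.
ab: 1b undefined. 1b->0: no, bb/abbb meet in 2 with "b" left. 1b->1: ok.
ba: 2a undefined. 2a->0: no, baa/a meet in 1. 2a->1: no, aaba/a meet in 1. 2a->2: ok.
bb: 2b undefined. 2b->0: no, baba/a meet in 1. 2b->1: no, bb/a meet in 1. 2b->2: ok.
All examples now run through 3 states with every (state, symbol) defined. Accept strings end in {0,2}, Reject strings end in {1}; accept={0,2}.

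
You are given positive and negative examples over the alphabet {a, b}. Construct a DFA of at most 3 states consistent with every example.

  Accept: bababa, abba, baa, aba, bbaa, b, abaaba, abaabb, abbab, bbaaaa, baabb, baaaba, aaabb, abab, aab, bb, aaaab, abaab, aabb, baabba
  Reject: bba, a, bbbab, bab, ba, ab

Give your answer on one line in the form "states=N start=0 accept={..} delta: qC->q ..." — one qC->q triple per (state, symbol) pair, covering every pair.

states=3 start=0 accept={0,2} delta: 0a->1 0b->0 1a->2 1b->1 2a->2 2b->2

Fold the examples into a partial DFA from state 0: repeatedly fix the first undefined (state, symbol) met by the shortest-then-alphabetical prefix, trying targets in increasing order and rejecting any under which an Accept and a Reject string meet in one state with the same remainder; add a state when all current targets are rejected. Accepting states are where Accept strings end.
a: 0a undefined. 0a->0: no, abba/bba meet in 0 with "bba" left. Open state 1: 0a->1.
b: 0b undefined. 0b->0: ok.
aa: 1a undefined. 1a->0: no, baabba/bba meet in 1. 1a->1: no, baa/bba meet in 1. Open state 2: 1a->2.
ab: 1b undefined. 1b->0: no, bababa/bba meet in 1. 1b->1: ok.
aaa: 2a undefined. 2a->0: no, abaaba/bba meet in 1. 2a->1: no, abaabb/bba meet in 1. 2a->2: ok.
aab: 2b undefined. 2b->0: no, bababa/bba meet in 1. 2b->1: no, abaabb/bba meet in 1. 2b->2: ok.
All examples now run through 3 states with every (state, symbol) defined. Accept strings end in {0,2}, Reject strings end in {1}; accept={0,2}.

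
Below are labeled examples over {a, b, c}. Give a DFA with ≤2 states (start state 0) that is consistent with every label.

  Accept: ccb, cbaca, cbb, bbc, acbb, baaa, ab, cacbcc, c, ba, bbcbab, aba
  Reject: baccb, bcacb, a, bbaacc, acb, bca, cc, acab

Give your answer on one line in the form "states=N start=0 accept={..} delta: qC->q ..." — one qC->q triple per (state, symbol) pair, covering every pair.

states=2 start=0 accept={1} delta: 0a->0 0b->1 0c->1 1a->1 1b->0 1c->0

State merging on the prefix tree: take the shortest (then alphabetical) example prefix whose next move is undefined and point that move at state 0, else 1, else 2, ...; a target is out if some Accept/Reject pair would then sit in one state with the same input left (inseparable). If every existing state is out, open a new one.
a: 0a undefined. 0a->0: ok.
b: 0b undefined. 0b->0: no, ccb/baccb meet in 0 with "ccb" left. Open state 1: 0b->1.
c: 0c undefined. 0c->0: no, ccb/acb meet in 1. 0c->1: ok.
ba: 1a undefined. 1a->0: no, ccb/baccb meet in 1 with "cb" left. 1a->1: ok.
bb: 1b undefined. 1b->0: ok.
bc: 1c undefined. 1c->0: ok.
All examples now run through 2 states with every (state, symbol) defined. Accept strings end in {1}, Reject strings end in {0}; accept={1}.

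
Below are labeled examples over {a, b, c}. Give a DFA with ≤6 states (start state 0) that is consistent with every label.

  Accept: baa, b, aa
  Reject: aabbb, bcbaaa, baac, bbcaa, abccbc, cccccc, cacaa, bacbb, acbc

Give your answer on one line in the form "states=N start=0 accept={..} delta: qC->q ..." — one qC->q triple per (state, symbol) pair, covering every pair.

State merging on the prefix tree: take the shortest (then alphabetical) example prefix whose next move is undefined and point that move at state 0, else 1, else 2, ...; a target is out if some Accept/Reject pair would then sit in one state with the same input left (inseparable). If every existing state is out, open a new one.
a: 0a undefined. 0a->0: ok.
b: 0b undefined. 0b->0: no, baa/aabbb meet in 0. Open state 1: 0b->1.
c: 0c undefined. 0c->0: no, aa/cccccc meet in 0. 0c->1: ok.
ba: 1a undefined. 1a->0: no, baa/cacaa meet in 0. 1a->1: ok.
bb: 1b undefined. 1b->0: no, baa/aabbb meet in 1. 1b->1: no, baa/aabbb meet in 1. Open state 2: 1b->2.
bc: 1c undefined. 1c->0: no, baa/bcbaaa meet in 1. 1c->1: no, baa/baac meet in 1. 1c->2: ok.
bbc: 2c undefined. 2c->0: no, aa/bbcaa meet in 0. 2c->1: no, baa/bbcaa meet in 1. 2c->2: ok.
bcb: 2b undefined. 2b->0: no, baa/abccbc meet in 1. 2b->1: no, baa/aabbb meet in 1. 2b->2: ok.
bbca: 2a undefined. 2a->0: no, aa/bcbaaa meet in 0. 2a->1: no, baa/bcbaaa meet in 1. 2a->2: ok.
All examples now run through 3 states with every (state, symbol) defined. Accept strings end in {0,1}, Reject strings end in {2}; accept={0,1}.

states=3 start=0 accept={0,1} delta: 0a->0 0b->1 0c->1 1a->1 1b->2 1c->2 2a->2 2b->2 2c->2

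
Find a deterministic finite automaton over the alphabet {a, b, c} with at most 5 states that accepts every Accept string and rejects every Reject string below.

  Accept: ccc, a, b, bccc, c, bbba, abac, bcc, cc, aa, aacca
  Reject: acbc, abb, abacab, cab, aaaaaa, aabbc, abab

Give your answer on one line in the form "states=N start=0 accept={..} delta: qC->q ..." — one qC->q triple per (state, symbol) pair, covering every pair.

State merging on the prefix tree: take the shortest (then alphabetical) example prefix whose next move is undefined and point that move at state 0, else 1, else 2, ...; a target is out if some Accept/Reject pair would then sit in one state with the same input left (inseparable). If every existing state is out, open a new one.
a: 0a undefined. 0a->0: no, a/aaaaaa meet in 0. Open state 1: 0a->1.
b: 0b undefined. 0b->0: ok.
c: 0c undefined. 0c->0: ok.
aa: 1a undefined. 1a->0: no, ccc/aaaaaa meet in 0. 1a->1: no, a/aaaaaa meet in 1. Open state 2: 1a->2.
ab: 1b undefined. 1b->0: no, ccc/abb meet in 0. 1b->1: no, a/abb meet in 1. 1b->2: no, aa/cab meet in 2. Open state 3: 1b->3.
ac: 1c undefined. 1c->0: no, ccc/acbc meet in 0. 1c->1: ok.
aaa: 2a undefined. 2a->0: no, ccc/aaaaaa meet in 0. 2a->1: no, aa/aaaaaa meet in 2. 2a->2: no, aa/aaaaaa meet in 2. 2a->3: ok.
aab: 2b undefined. 2b->0: no, ccc/aabbc meet in 0. 2b->1: ok.
aac: 2c undefined. 2c->0: ok.
aba: 3a undefined. 3a->0: no, ccc/abab meet in 0. 3a->1: no, a/abacab meet in 1. 3a->2: no, a/abab meet in 1. 3a->3: no, abac/acbc meet in 3 with "c" left. Open state 4: 3a->4.
abb: 3b undefined. 3b->0: no, ccc/abb meet in 0. 3b->1: no, a/abb meet in 1. 3b->2: no, aa/abb meet in 2. 3b->3: ok.
abab: 4b undefined. 4b->0: no, ccc/abab meet in 0. 4b->1: no, a/abab meet in 1. 4b->2: no, aa/abab meet in 2. 4b->3: ok.
abac: 4c undefined. 4c->0: ok.
acbc: 3c undefined. 3c->0: no, ccc/acbc meet in 0. 3c->1: no, a/acbc meet in 1. 3c->2: no, aa/acbc meet in 2. 3c->3: ok.
aaaaa: 4a undefined. 4a->0: no, a/aaaaaa meet in 1. 4a->1: no, aa/aaaaaa meet in 2. 4a->2: ok.
All examples now run through 5 states with every (state, symbol) defined. Accept strings end in {0,1,2}, Reject strings end in {3}; accept={0,1,2}.

states=5 start=0 accept={0,1,2} delta: 0a->1 0b->0 0c->0 1a->2 1b->3 1c->1 2a->3 2b->1 2c->0 3a->4 3b->3 3c->3 4a->2 4b->3 4c->0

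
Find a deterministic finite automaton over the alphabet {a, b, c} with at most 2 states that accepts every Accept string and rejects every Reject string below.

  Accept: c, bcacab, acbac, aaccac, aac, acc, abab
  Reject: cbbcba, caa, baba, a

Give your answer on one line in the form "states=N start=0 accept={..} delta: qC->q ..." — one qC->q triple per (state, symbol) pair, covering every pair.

Fold the examples into a partial DFA from state 0: repeatedly fix the first undefined (state, symbol) met by the shortest-then-alphabetical prefix, trying targets in increasing order and rejecting any under which an Accept and a Reject string meet in one state with the same remainder; add a state when all current targets are rejected. Accepting states are where Accept strings end.
a: 0a undefined. 0a->0: ok.
b: 0b undefined. 0b->0: no, abab/baba meet in 0. Open state 1: 0b->1.
c: 0c undefined. 0c->0: no, c/caa meet in 0. 0c->1: ok.
ba: 1a undefined. 1a->0: ok.
bc: 1c undefined. 1c->0: no, acc/caa meet in 0. 1c->1: ok.
cb: 1b undefined. 1b->0: ok.
All examples now run through 2 states with every (state, symbol) defined. Accept strings end in {1}, Reject strings end in {0}; accept={1}.

states=2 start=0 accept={1} delta: 0a->0 0b->1 0c->1 1a->0 1b->0 1c->1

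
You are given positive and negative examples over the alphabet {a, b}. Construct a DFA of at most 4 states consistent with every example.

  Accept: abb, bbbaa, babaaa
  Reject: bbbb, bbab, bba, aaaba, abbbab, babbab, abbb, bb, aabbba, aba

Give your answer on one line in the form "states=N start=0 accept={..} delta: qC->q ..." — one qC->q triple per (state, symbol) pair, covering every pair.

Grow the machine one transition at a time. Run the examples from 0; the earliest place one falls off (shortest prefix, ties alphabetical) gets sent to the lowest-numbered state that keeps every Accept/Reject pair distinguishable — a pair clashes when both reach the same state with identical unread suffix — and to a fresh state only if none does.
a: 0a undefined. 0a->0: no, abb/bb meet in 0 with "bb" left. Open state 1: 0a->1.
b: 0b undefined. 0b->0: ok.
aa: 1a undefined. 1a->0: no, bbbaa/bbbb meet in 0. 1a->1: no, bbbaa/bba meet in 1. Open state 2: 1a->2.
ab: 1b undefined. 1b->0: no, abb/bbbb meet in 0. 1b->1: no, abb/bbab meet in 1. 1b->2: no, bbbaa/bbab meet in 2. Open state 3: 1b->3.
aaa: 2a undefined. 2a->0: ok.
aab: 2b undefined. 2b->0: ok.
aba: 3a undefined. 3a->0: ok.
abb: 3b undefined. 3b->0: no, abb/bbbb meet in 0. 3b->1: no, abb/bba meet in 1. 3b->2: ok.
All examples now run through 4 states with every (state, symbol) defined. Accept strings end in {2}, Reject strings end in {0,1,3}; accept={2}.

states=4 start=0 accept={2} delta: 0a->1 0b->0 1a->2 1b->3 2a->0 2b->0 3a->0 3b->2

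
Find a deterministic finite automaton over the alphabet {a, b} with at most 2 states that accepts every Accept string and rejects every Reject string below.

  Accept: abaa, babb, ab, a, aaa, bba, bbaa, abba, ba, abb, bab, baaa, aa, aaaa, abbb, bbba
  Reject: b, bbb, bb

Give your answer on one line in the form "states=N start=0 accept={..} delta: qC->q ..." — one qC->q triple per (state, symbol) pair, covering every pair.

states=2 start=0 accept={1} delta: 0a->1 0b->0 1a->1 1b->1

Fold the examples into a partial DFA from state 0: repeatedly fix the first undefined (state, symbol) met by the shortest-then-alphabetical prefix, trying targets in increasing order and rejecting any under which an Accept and a Reject string meet in one state with the same remainder; add a state when all current targets are rejected. Accepting states are where Accept strings end.
a: 0a undefined. 0a->0: no, ab/b meet in 0 with "b" left. Open state 1: 0a->1.
b: 0b undefined. 0b->0: ok.
aa: 1a undefined. 1a->0: no, bbaa/b meet in 0. 1a->1: ok.
ab: 1b undefined. 1b->0: no, babb/b meet in 0. 1b->1: ok.
All examples now run through 2 states with every (state, symbol) defined. Accept strings end in {1}, Reject strings end in {0}; accept={1}.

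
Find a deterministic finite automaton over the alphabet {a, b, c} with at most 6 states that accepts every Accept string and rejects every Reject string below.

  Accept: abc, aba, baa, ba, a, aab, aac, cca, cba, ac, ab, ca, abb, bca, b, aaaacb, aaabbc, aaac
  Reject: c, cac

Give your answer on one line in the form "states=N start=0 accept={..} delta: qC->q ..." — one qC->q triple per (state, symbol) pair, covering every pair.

states=3 start=0 accept={0,1} delta: 0a->1 0b->0 0c->2 1a->1 1b->1 1c->0 2a->0 2b->0 2c->0

Fold the examples into a partial DFA from state 0: repeatedly fix the first undefined (state, symbol) met by the shortest-then-alphabetical prefix, trying targets in increasing order and rejecting any under which an Accept and a Reject string meet in one state with the same remainder; add a state when all current targets are rejected. Accepting states are where Accept strings end.
a: 0a undefined. 0a->0: no, aac/c meet in 0 with "c" left. Open state 1: 0a->1.
b: 0b undefined. 0b->0: ok.
c: 0c undefined. 0c->0: no, ac/cac meet in 1 with "c" left. 0c->1: no, ba/c meet in 1. Open state 2: 0c->2.
aa: 1a undefined. 1a->0: no, aac/c meet in 2. 1a->1: ok.
ab: 1b undefined. 1b->0: no, abc/c meet in 2. 1b->1: ok.
ac: 1c undefined. 1c->0: ok.
ca: 2a undefined. 2a->0: ok.
cb: 2b undefined. 2b->0: ok.
cc: 2c undefined. 2c->0: ok.
All examples now run through 3 states with every (state, symbol) defined. Accept strings end in {0,1}, Reject strings end in {2}; accept={0,1}.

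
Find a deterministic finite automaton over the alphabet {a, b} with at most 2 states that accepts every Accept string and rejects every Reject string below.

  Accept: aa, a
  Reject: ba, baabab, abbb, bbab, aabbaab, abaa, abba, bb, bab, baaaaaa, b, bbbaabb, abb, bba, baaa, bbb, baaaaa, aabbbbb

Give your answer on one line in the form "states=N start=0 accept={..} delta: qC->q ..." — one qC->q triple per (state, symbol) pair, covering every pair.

State merging on the prefix tree: take the shortest (then alphabetical) example prefix whose next move is undefined and point that move at state 0, else 1, else 2, ...; a target is out if some Accept/Reject pair would then sit in one state with the same input left (inseparable). If every existing state is out, open a new one.
a: 0a undefined. 0a->0: ok.
b: 0b undefined. 0b->0: no, aa/ba meet in 0. Open state 1: 0b->1.
ba: 1a undefined. 1a->0: no, aa/ba meet in 0. 1a->1: ok.
bb: 1b undefined. 1b->0: no, aa/abba meet in 0. 1b->1: ok.
All examples now run through 2 states with every (state, symbol) defined. Accept strings end in {0}, Reject strings end in {1}; accept={0}.

states=2 start=0 accept={0} delta: 0a->0 0b->1 1a->1 1b->1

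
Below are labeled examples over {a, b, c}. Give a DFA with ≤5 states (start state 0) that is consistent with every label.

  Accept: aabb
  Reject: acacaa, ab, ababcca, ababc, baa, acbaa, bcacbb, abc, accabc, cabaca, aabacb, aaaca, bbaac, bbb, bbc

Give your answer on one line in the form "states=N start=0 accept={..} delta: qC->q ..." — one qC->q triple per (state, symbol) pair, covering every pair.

State merging on the prefix tree: take the shortest (then alphabetical) example prefix whose next move is undefined and point that move at state 0, else 1, else 2, ...; a target is out if some Accept/Reject pair would then sit in one state with the same input left (inseparable). If every existing state is out, open a new one.
a: 0a undefined. 0a->0: ok.
b: 0b undefined. 0b->0: no, aabb/ab meet in 0. Open state 1: 0b->1.
c: 0c undefined. 0c->0: ok.
ba: 1a undefined. 1a->0: ok.
bb: 1b undefined. 1b->0: no, aabb/acacaa meet in 0. 1b->1: no, aabb/ab meet in 1. Open state 2: 1b->2.
bc: 1c undefined. 1c->0: no, aabb/bcacbb meet in 2. 1c->1: no, aabb/bcacbb meet in 2. 1c->2: no, aabb/ababc meet in 2. Open state 3: 1c->3.
bba: 2a undefined. 2a->0: ok.
bbb: 2b undefined. 2b->0: ok.
bbc: 2c undefined. 2c->0: ok.
bca: 3a undefined. 3a->0: no, aabb/bcacbb meet in 2. 3a->1: ok.
bcacb: 3b undefined. 3b->0: ok.
ababcc: 3c undefined. 3c->0: ok.
All examples now run through 4 states with every (state, symbol) defined. Accept strings end in {2}, Reject strings end in {0,1,3}; accept={2}.

states=4 start=0 accept={2} delta: 0a->0 0b->1 0c->0 1a->0 1b->2 1c->3 2a->0 2b->0 2c->0 3a->1 3b->0 3c->0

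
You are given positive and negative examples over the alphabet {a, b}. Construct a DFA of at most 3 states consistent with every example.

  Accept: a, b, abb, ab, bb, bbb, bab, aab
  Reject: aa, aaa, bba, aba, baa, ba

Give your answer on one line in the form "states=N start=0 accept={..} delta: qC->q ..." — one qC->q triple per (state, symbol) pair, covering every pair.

State merging on the prefix tree: take the shortest (then alphabetical) example prefix whose next move is undefined and point that move at state 0, else 1, else 2, ...; a target is out if some Accept/Reject pair would then sit in one state with the same input left (inseparable). If every existing state is out, open a new one.
a: 0a undefined. 0a->0: no, a/aa meet in 0. Open state 1: 0a->1.
b: 0b undefined. 0b->0: no, a/bba meet in 1. 0b->1: ok.
aa: 1a undefined. 1a->0: no, a/aaa meet in 1. 1a->1: no, a/aa meet in 1. Open state 2: 1a->2.
ab: 1b undefined. 1b->0: no, a/bba meet in 1. 1b->1: ok.
aaa: 2a undefined. 2a->0: ok.
aab: 2b undefined. 2b->0: no, bab/aaa meet in 0. 2b->1: ok.
All examples now run through 3 states with every (state, symbol) defined. Accept strings end in {1}, Reject strings end in {0,2}; accept={1}.

states=3 start=0 accept={1} delta: 0a->1 0b->1 1a->2 1b->1 2a->0 2b->1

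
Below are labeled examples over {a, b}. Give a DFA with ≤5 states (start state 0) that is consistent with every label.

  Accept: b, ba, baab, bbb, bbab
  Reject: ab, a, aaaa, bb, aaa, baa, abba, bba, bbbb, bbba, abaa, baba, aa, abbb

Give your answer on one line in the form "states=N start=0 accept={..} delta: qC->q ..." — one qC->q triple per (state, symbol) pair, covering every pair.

states=5 start=0 accept={2,3} delta: 0a->1 0b->2 1a->0 1b->1 2a->3 2b->4 3a->0 3b->0 4a->0 4b->3

Fold the examples into a partial DFA from state 0: repeatedly fix the first undefined (state, symbol) met by the shortest-then-alphabetical prefix, trying targets in increasing order and rejecting any under which an Accept and a Reject string meet in one state with the same remainder; add a state when all current targets are rejected. Accepting states are where Accept strings end.
a: 0a undefined. 0a->0: no, b/ab meet in 0 with "b" left. Open state 1: 0a->1.
b: 0b undefined. 0b->0: no, b/bb meet in 0. 0b->1: no, b/a meet in 1. Open state 2: 0b->2.
aa: 1a undefined. 1a->0: ok.
ab: 1b undefined. 1b->0: no, ba/abba meet in 2 with "a" left. 1b->1: ok.
ba: 2a undefined. 2a->0: no, ba/aaaa meet in 0. 2a->1: no, ba/ab meet in 1. 2a->2: no, b/baa meet in 2. Open state 3: 2a->3.
bb: 2b undefined. 2b->0: no, ba/bbba meet in 3. 2b->1: no, bbb/ab meet in 1. 2b->2: no, b/bb meet in 2. 2b->3: no, ba/bb meet in 3. Open state 4: 2b->4.
baa: 3a undefined. 3a->0: ok.
bab: 3b undefined. 3b->0: ok.
bba: 4a undefined. 4a->0: ok.
bbb: 4b undefined. 4b->0: no, b/bbbb meet in 2. 4b->1: no, bbb/ab meet in 1. 4b->2: no, ba/bbba meet in 3. 4b->3: ok.
All examples now run through 5 states with every (state, symbol) defined. Accept strings end in {2,3}, Reject strings end in {0,1,4}; accept={2,3}.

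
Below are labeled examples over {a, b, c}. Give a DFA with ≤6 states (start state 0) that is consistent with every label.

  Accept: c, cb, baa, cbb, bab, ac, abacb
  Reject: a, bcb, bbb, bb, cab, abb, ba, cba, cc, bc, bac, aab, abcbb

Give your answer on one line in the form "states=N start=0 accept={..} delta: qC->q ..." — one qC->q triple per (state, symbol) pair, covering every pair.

Grow the machine one transition at a time. Run the examples from 0; the earliest place one falls off (shortest prefix, ties alphabetical) gets sent to the lowest-numbered state that keeps every Accept/Reject pair distinguishable — a pair clashes when both reach the same state with identical unread suffix — and to a fresh state only if none does.
a: 0a undefined. 0a->0: ok.
b: 0b undefined. 0b->0: no, c/bc meet in 0 with "c" left. Open state 1: 0b->1.
c: 0c undefined. 0c->0: no, c/a meet in 0. 0c->1: no, c/aab meet in 1. Open state 2: 0c->2.
ba: 1a undefined. 1a->0: no, c/bac meet in 2. 1a->1: no, baa/ba meet in 1. 1a->2: no, c/ba meet in 2. Open state 3: 1a->3.
bb: 1b undefined. 1b->0: ok.
bc: 1c undefined. 1c->0: ok.
ca: 2a undefined. 2a->0: ok.
cb: 2b undefined. 2b->0: no, cb/a meet in 0. 2b->1: no, cb/bcb meet in 1. 2b->2: ok.
cc: 2c undefined. 2c->0: ok.
baa: 3a undefined. 3a->0: no, baa/a meet in 0. 3a->1: no, baa/bcb meet in 1. 3a->2: ok.
bab: 3b undefined. 3b->0: no, bab/a meet in 0. 3b->1: no, bab/bcb meet in 1. 3b->2: ok.
bac: 3c undefined. 3c->0: no, abacb/bcb meet in 1. 3c->1: no, abacb/a meet in 0. 3c->2: no, c/bac meet in 2. 3c->3: ok.
All examples now run through 4 states with every (state, symbol) defined. Accept strings end in {2}, Reject strings end in {0,1,3}; accept={2}.

states=4 start=0 accept={2} delta: 0a->0 0b->1 0c->2 1a->3 1b->0 1c->0 2a->0 2b->2 2c->0 3a->2 3b->2 3c->3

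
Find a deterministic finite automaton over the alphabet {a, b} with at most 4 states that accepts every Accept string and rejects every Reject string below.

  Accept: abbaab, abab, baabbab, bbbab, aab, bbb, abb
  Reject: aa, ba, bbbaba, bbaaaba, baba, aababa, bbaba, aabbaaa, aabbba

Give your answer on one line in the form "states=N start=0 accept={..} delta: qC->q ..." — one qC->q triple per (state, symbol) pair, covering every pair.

Fold the examples into a partial DFA from state 0: repeatedly fix the first undefined (state, symbol) met by the shortest-then-alphabetical prefix, trying targets in increasing order and rejecting any under which an Accept and a Reject string meet in one state with the same remainder; add a state when all current targets are rejected. Accepting states are where Accept strings end.
a: 0a undefined. 0a->0: ok.
b: 0b undefined. 0b->0: no, abbaab/aa meet in 0. Open state 1: 0b->1.
ba: 1a undefined. 1a->0: ok.
bb: 1b undefined. 1b->0: no, abb/aa meet in 0. 1b->1: ok.
All examples now run through 2 states with every (state, symbol) defined. Accept strings end in {1}, Reject strings end in {0}; accept={1}.

states=2 start=0 accept={1} delta: 0a->0 0b->1 1a->0 1b->1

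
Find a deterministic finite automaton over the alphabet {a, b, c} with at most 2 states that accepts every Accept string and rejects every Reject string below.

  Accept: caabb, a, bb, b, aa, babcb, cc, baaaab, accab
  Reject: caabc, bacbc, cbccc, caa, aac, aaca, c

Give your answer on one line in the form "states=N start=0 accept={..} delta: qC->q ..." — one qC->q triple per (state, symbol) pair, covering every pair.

Grow the machine one transition at a time. Run the examples from 0; the earliest place one falls off (shortest prefix, ties alphabetical) gets sent to the lowest-numbered state that keeps every Accept/Reject pair distinguishable — a pair clashes when both reach the same state with identical unread suffix — and to a fresh state only if none does.
a: 0a undefined. 0a->0: ok.
b: 0b undefined. 0b->0: ok.
c: 0c undefined. 0c->0: no, caabb/caabc meet in 0. Open state 1: 0c->1.
ca: 1a undefined. 1a->0: no, caabb/caa meet in 0. 1a->1: ok.
cb: 1b undefined. 1b->0: ok.
cc: 1c undefined. 1c->0: ok.
All examples now run through 2 states with every (state, symbol) defined. Accept strings end in {0}, Reject strings end in {1}; accept={0}.

states=2 start=0 accept={0} delta: 0a->0 0b->0 0c->1 1a->1 1b->0 1c->0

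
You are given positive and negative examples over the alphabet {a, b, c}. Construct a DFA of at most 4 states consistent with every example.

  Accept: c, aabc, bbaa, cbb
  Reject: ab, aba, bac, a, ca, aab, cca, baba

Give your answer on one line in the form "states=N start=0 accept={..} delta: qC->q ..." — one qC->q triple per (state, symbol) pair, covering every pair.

State merging on the prefix tree: take the shortest (then alphabetical) example prefix whose next move is undefined and point that move at state 0, else 1, else 2, ...; a target is out if some Accept/Reject pair would then sit in one state with the same input left (inseparable). If every existing state is out, open a new one.
a: 0a undefined. 0a->0: ok.
b: 0b undefined. 0b->0: no, c/bac meet in 0 with "c" left. Open state 1: 0b->1.
c: 0c undefined. 0c->0: no, c/a meet in 0. 0c->1: no, c/ab meet in 1. Open state 2: 0c->2.
ba: 1a undefined. 1a->0: no, c/bac meet in 2. 1a->1: no, aabc/bac meet in 1 with "c" left. 1a->2: no, c/aba meet in 2. Open state 3: 1a->3.
bb: 1b undefined. 1b->0: no, bbaa/a meet in 0. 1b->1: ok.
ca: 2a undefined. 2a->0: ok.
cb: 2b undefined. 2b->0: no, cbb/ab meet in 1. 2b->1: no, cbb/ab meet in 1. 2b->2: ok.
cc: 2c undefined. 2c->0: ok.
bab: 3b undefined. 3b->0: ok.
bac: 3c undefined. 3c->0: ok.
aabc: 1c undefined. 1c->0: no, aabc/bac meet in 0. 1c->1: no, aabc/ab meet in 1. 1c->2: ok.
bbaa: 3a undefined. 3a->0: no, bbaa/bac meet in 0. 3a->1: no, bbaa/ab meet in 1. 3a->2: ok.
All examples now run through 4 states with every (state, symbol) defined. Accept strings end in {2}, Reject strings end in {0,1,3}; accept={2}.

states=4 start=0 accept={2} delta: 0a->0 0b->1 0c->2 1a->3 1b->1 1c->2 2a->0 2b->2 2c->0 3a->2 3b->0 3c->0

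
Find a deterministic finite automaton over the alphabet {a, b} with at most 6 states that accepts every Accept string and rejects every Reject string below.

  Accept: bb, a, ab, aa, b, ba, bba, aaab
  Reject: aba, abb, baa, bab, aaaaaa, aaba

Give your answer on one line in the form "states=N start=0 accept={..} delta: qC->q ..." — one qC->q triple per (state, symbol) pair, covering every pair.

states=5 start=0 accept={0,1,2,3} delta: 0a->1 0b->2 1a->3 1b->3 2a->3 2b->0 3a->4 3b->4 4a->4 4b->0

Grow the machine one transition at a time. Run the examples from 0; the earliest place one falls off (shortest prefix, ties alphabetical) gets sent to the lowest-numbered state that keeps every Accept/Reject pair distinguishable — a pair clashes when both reach the same state with identical unread suffix — and to a fresh state only if none does.
a: 0a undefined. 0a->0: no, bb/abb meet in 0 with "bb" left. Open state 1: 0a->1.
b: 0b undefined. 0b->0: no, ab/bab meet in 1 with "b" left. 0b->1: no, bba/aba meet in 1 with "ba" left. Open state 2: 0b->2.
aa: 1a undefined. 1a->0: no, aa/aaaaaa meet in 0. 1a->1: no, a/aaaaaa meet in 1. 1a->2: no, bba/aaba meet in 2 with "ba" left. Open state 3: 1a->3.
ab: 1b undefined. 1b->0: no, a/aba meet in 1. 1b->1: no, a/abb meet in 1. 1b->2: no, bb/abb meet in 2 with "b" left. 1b->3: ok.
ba: 2a undefined. 2a->0: no, a/baa meet in 1. 2a->1: no, ab/baa meet in 3. 2a->2: no, bb/bab meet in 2 with "b" left. 2a->3: ok.
bb: 2b undefined. 2b->0: ok.
aaa: 3a undefined. 3a->0: no, bb/aba meet in 0. 3a->1: no, a/aba meet in 1. 3a->2: no, ab/aaaaaa meet in 3. 3a->3: no, ab/aba meet in 3. Open state 4: 3a->4.
aab: 3b undefined. 3b->0: no, bb/abb meet in 0. 3b->1: no, a/abb meet in 1. 3b->2: no, ab/aaba meet in 3. 3b->3: no, ab/abb meet in 3. 3b->4: ok.
aaaa: 4a undefined. 4a->0: no, bb/aaba meet in 0. 4a->1: no, a/aaba meet in 1. 4a->2: no, b/aaba meet in 2. 4a->3: no, ab/aaaaaa meet in 3. 4a->4: ok.
aaab: 4b undefined. 4b->0: ok.
All examples now run through 5 states with every (state, symbol) defined. Accept strings end in {0,1,2,3}, Reject strings end in {4}; accept={0,1,2,3}.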